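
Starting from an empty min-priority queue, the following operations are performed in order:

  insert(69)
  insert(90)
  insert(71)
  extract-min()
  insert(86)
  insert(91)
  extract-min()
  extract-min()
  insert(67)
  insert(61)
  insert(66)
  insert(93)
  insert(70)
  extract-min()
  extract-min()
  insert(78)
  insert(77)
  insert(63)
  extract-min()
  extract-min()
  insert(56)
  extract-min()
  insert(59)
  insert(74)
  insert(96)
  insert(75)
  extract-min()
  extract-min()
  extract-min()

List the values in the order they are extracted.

insert 69 → {69}
insert 90 → {69, 90}
insert 71 → {69, 71, 90}
extract-min → 69; now {71, 90}
insert 86 → {71, 86, 90}
insert 91 → {71, 86, 90, 91}
extract-min → 71; now {86, 90, 91}
extract-min → 86; now {90, 91}
insert 67 → {67, 90, 91}
insert 61 → {61, 67, 90, 91}
insert 66 → {61, 66, 67, 90, 91}
insert 93 → {61, 66, 67, 90, 91, 93}
insert 70 → {61, 66, 67, 70, 90, 91, 93}
extract-min → 61; now {66, 67, 70, 90, 91, 93}
extract-min → 66; now {67, 70, 90, 91, 93}
insert 78 → {67, 70, 78, 90, 91, 93}
insert 77 → {67, 70, 77, 78, 90, 91, 93}
insert 63 → {63, 67, 70, 77, 78, 90, 91, 93}
extract-min → 63; now {67, 70, 77, 78, 90, 91, 93}
extract-min → 67; now {70, 77, 78, 90, 91, 93}
insert 56 → {56, 70, 77, 78, 90, 91, 93}
extract-min → 56; now {70, 77, 78, 90, 91, 93}
insert 59 → {59, 70, 77, 78, 90, 91, 93}
insert 74 → {59, 70, 74, 77, 78, 90, 91, 93}
insert 96 → {59, 70, 74, 77, 78, 90, 91, 93, 96}
insert 75 → {59, 70, 74, 75, 77, 78, 90, 91, 93, 96}
extract-min → 59; now {70, 74, 75, 77, 78, 90, 91, 93, 96}
extract-min → 70; now {74, 75, 77, 78, 90, 91, 93, 96}
extract-min → 74; now {75, 77, 78, 90, 91, 93, 96}

69, 71, 86, 61, 66, 63, 67, 56, 59, 70, 74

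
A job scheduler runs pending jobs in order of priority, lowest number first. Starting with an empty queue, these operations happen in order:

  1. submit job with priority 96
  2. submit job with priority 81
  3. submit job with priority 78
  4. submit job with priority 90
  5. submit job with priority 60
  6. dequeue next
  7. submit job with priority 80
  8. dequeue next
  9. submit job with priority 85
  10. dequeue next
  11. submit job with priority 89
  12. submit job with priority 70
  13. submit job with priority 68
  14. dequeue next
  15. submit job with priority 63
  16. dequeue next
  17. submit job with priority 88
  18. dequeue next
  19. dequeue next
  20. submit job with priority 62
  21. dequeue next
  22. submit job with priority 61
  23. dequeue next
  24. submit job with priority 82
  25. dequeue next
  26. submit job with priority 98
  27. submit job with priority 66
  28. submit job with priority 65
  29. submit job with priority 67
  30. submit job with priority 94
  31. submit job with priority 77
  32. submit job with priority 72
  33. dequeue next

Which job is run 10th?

insert 96 → {96}
insert 81 → {81, 96}
insert 78 → {78, 81, 96}
insert 90 → {78, 81, 90, 96}
insert 60 → {60, 78, 81, 90, 96}
dequeue next → 60; now {78, 81, 90, 96}
insert 80 → {78, 80, 81, 90, 96}
dequeue next → 78; now {80, 81, 90, 96}
insert 85 → {80, 81, 85, 90, 96}
dequeue next → 80; now {81, 85, 90, 96}
insert 89 → {81, 85, 89, 90, 96}
insert 70 → {70, 81, 85, 89, 90, 96}
insert 68 → {68, 70, 81, 85, 89, 90, 96}
dequeue next → 68; now {70, 81, 85, 89, 90, 96}
insert 63 → {63, 70, 81, 85, 89, 90, 96}
dequeue next → 63; now {70, 81, 85, 89, 90, 96}
insert 88 → {70, 81, 85, 88, 89, 90, 96}
dequeue next → 70; now {81, 85, 88, 89, 90, 96}
dequeue next → 81; now {85, 88, 89, 90, 96}
insert 62 → {62, 85, 88, 89, 90, 96}
dequeue next → 62; now {85, 88, 89, 90, 96}
insert 61 → {61, 85, 88, 89, 90, 96}
dequeue next → 61; now {85, 88, 89, 90, 96}
insert 82 → {82, 85, 88, 89, 90, 96}
dequeue next → 82; now {85, 88, 89, 90, 96}
insert 98 → {85, 88, 89, 90, 96, 98}
insert 66 → {66, 85, 88, 89, 90, 96, 98}
insert 65 → {65, 66, 85, 88, 89, 90, 96, 98}
insert 67 → {65, 66, 67, 85, 88, 89, 90, 96, 98}
insert 94 → {65, 66, 67, 85, 88, 89, 90, 94, 96, 98}
insert 77 → {65, 66, 67, 77, 85, 88, 89, 90, 94, 96, 98}
insert 72 → {65, 66, 67, 72, 77, 85, 88, 89, 90, 94, 96, 98}
dequeue next → 65; now {66, 67, 72, 77, 85, 88, 89, 90, 94, 96, 98}

82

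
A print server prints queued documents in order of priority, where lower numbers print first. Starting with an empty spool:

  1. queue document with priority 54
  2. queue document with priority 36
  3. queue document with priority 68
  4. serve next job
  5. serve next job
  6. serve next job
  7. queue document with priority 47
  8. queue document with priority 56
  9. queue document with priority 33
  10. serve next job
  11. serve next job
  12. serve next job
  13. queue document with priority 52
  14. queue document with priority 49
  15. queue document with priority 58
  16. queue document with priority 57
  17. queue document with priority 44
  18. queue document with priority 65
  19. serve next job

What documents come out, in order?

36 → 54 → 68 → 33 → 47 → 56 → 44

insert 54 → {54}
insert 36 → {36, 54}
insert 68 → {36, 54, 68}
serve next job → 36; now {54, 68}
serve next job → 54; now {68}
serve next job → 68; now {}
insert 47 → {47}
insert 56 → {47, 56}
insert 33 → {33, 47, 56}
serve next job → 33; now {47, 56}
serve next job → 47; now {56}
serve next job → 56; now {}
insert 52 → {52}
insert 49 → {49, 52}
insert 58 → {49, 52, 58}
insert 57 → {49, 52, 57, 58}
insert 44 → {44, 49, 52, 57, 58}
insert 65 → {44, 49, 52, 57, 58, 65}
serve next job → 44; now {49, 52, 57, 58, 65}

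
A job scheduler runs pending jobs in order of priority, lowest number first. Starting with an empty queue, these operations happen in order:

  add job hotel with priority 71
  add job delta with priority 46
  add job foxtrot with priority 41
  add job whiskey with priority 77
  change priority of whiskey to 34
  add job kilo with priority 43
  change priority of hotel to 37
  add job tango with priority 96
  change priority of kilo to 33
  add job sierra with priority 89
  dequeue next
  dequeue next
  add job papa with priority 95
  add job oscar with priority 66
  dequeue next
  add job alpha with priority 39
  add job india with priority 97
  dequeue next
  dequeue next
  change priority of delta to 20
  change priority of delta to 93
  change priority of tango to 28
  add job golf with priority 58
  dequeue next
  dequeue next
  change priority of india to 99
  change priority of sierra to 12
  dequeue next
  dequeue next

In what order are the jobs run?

add hotel (priority 71) → {hotel:71}
add delta (priority 46) → {delta:46, hotel:71}
add foxtrot (priority 41) → {foxtrot:41, delta:46, hotel:71}
add whiskey (priority 77) → {foxtrot:41, delta:46, hotel:71, whiskey:77}
update whiskey to priority 34 → {whiskey:34, foxtrot:41, delta:46, hotel:71}
add kilo (priority 43) → {whiskey:34, foxtrot:41, kilo:43, delta:46, hotel:71}
update hotel to priority 37 → {whiskey:34, hotel:37, foxtrot:41, kilo:43, delta:46}
add tango (priority 96) → {whiskey:34, hotel:37, foxtrot:41, kilo:43, delta:46, tango:96}
update kilo to priority 33 → {kilo:33, whiskey:34, hotel:37, foxtrot:41, delta:46, tango:96}
add sierra (priority 89) → {kilo:33, whiskey:34, hotel:37, foxtrot:41, delta:46, sierra:89, tango:96}
dequeue next → kilo; now {whiskey:34, hotel:37, foxtrot:41, delta:46, sierra:89, tango:96}
dequeue next → whiskey; now {hotel:37, foxtrot:41, delta:46, sierra:89, tango:96}
add papa (priority 95) → {hotel:37, foxtrot:41, delta:46, sierra:89, papa:95, tango:96}
add oscar (priority 66) → {hotel:37, foxtrot:41, delta:46, oscar:66, sierra:89, papa:95, tango:96}
dequeue next → hotel; now {foxtrot:41, delta:46, oscar:66, sierra:89, papa:95, tango:96}
add alpha (priority 39) → {alpha:39, foxtrot:41, delta:46, oscar:66, sierra:89, papa:95, tango:96}
add india (priority 97) → {alpha:39, foxtrot:41, delta:46, oscar:66, sierra:89, papa:95, tango:96, india:97}
dequeue next → alpha; now {foxtrot:41, delta:46, oscar:66, sierra:89, papa:95, tango:96, india:97}
dequeue next → foxtrot; now {delta:46, oscar:66, sierra:89, papa:95, tango:96, india:97}
update delta to priority 20 → {delta:20, oscar:66, sierra:89, papa:95, tango:96, india:97}
update delta to priority 93 → {oscar:66, sierra:89, delta:93, papa:95, tango:96, india:97}
update tango to priority 28 → {tango:28, oscar:66, sierra:89, delta:93, papa:95, india:97}
add golf (priority 58) → {tango:28, golf:58, oscar:66, sierra:89, delta:93, papa:95, india:97}
dequeue next → tango; now {golf:58, oscar:66, sierra:89, delta:93, papa:95, india:97}
dequeue next → golf; now {oscar:66, sierra:89, delta:93, papa:95, india:97}
update india to priority 99 → {oscar:66, sierra:89, delta:93, papa:95, india:99}
update sierra to priority 12 → {sierra:12, oscar:66, delta:93, papa:95, india:99}
dequeue next → sierra; now {oscar:66, delta:93, papa:95, india:99}
dequeue next → oscar; now {delta:93, papa:95, india:99}

kilo → whiskey → hotel → alpha → foxtrot → tango → golf → sierra → oscar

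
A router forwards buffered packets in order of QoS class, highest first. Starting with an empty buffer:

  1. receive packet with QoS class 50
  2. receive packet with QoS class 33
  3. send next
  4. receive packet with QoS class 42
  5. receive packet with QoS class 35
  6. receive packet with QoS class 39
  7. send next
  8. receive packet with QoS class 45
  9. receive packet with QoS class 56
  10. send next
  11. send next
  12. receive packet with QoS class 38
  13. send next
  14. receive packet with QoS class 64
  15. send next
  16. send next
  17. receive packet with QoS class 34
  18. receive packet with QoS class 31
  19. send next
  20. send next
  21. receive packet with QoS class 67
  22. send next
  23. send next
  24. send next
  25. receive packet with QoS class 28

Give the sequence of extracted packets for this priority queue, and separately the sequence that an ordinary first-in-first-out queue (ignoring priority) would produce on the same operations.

insert 50 → {50}
insert 33 → {50, 33}
send next → 50; now {33}
insert 42 → {42, 33}
insert 35 → {42, 35, 33}
insert 39 → {42, 39, 35, 33}
send next → 42; now {39, 35, 33}
insert 45 → {45, 39, 35, 33}
insert 56 → {56, 45, 39, 35, 33}
send next → 56; now {45, 39, 35, 33}
send next → 45; now {39, 35, 33}
insert 38 → {39, 38, 35, 33}
send next → 39; now {38, 35, 33}
insert 64 → {64, 38, 35, 33}
send next → 64; now {38, 35, 33}
send next → 38; now {35, 33}
insert 34 → {35, 34, 33}
insert 31 → {35, 34, 33, 31}
send next → 35; now {34, 33, 31}
send next → 34; now {33, 31}
insert 67 → {67, 33, 31}
send next → 67; now {33, 31}
send next → 33; now {31}
send next → 31; now {}
insert 28 → {28}

priority queue: [50, 42, 56, 45, 39, 64, 38, 35, 34, 67, 33, 31]; FIFO queue: [50, 33, 42, 35, 39, 45, 56, 38, 64, 34, 31, 67]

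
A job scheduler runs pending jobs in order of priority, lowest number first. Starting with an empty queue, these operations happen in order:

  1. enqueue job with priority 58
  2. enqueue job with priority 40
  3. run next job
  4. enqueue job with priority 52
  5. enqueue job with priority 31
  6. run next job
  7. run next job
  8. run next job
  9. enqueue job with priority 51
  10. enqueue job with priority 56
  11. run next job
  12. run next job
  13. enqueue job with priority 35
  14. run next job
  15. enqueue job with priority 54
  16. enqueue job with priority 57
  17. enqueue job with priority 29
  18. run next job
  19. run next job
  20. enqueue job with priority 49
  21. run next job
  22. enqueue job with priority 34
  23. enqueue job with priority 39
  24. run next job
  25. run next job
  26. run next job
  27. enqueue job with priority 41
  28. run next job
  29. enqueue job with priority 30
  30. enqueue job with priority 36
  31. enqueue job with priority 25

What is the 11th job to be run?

34

insert 58 → {58}
insert 40 → {40, 58}
run next job → 40; now {58}
insert 52 → {52, 58}
insert 31 → {31, 52, 58}
run next job → 31; now {52, 58}
run next job → 52; now {58}
run next job → 58; now {}
insert 51 → {51}
insert 56 → {51, 56}
run next job → 51; now {56}
run next job → 56; now {}
insert 35 → {35}
run next job → 35; now {}
insert 54 → {54}
insert 57 → {54, 57}
insert 29 → {29, 54, 57}
run next job → 29; now {54, 57}
run next job → 54; now {57}
insert 49 → {49, 57}
run next job → 49; now {57}
insert 34 → {34, 57}
insert 39 → {34, 39, 57}
run next job → 34; now {39, 57}
run next job → 39; now {57}
run next job → 57; now {}
insert 41 → {41}
run next job → 41; now {}
insert 30 → {30}
insert 36 → {30, 36}
insert 25 → {25, 30, 36}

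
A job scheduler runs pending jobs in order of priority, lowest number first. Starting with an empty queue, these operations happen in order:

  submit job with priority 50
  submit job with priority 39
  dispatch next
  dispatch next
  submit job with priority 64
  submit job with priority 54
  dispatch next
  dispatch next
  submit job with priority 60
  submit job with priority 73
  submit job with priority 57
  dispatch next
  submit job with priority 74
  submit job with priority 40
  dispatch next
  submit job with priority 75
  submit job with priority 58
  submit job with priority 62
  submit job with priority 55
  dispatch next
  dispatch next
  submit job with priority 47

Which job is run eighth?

insert 50 → {50}
insert 39 → {39, 50}
dispatch next → 39; now {50}
dispatch next → 50; now {}
insert 64 → {64}
insert 54 → {54, 64}
dispatch next → 54; now {64}
dispatch next → 64; now {}
insert 60 → {60}
insert 73 → {60, 73}
insert 57 → {57, 60, 73}
dispatch next → 57; now {60, 73}
insert 74 → {60, 73, 74}
insert 40 → {40, 60, 73, 74}
dispatch next → 40; now {60, 73, 74}
insert 75 → {60, 73, 74, 75}
insert 58 → {58, 60, 73, 74, 75}
insert 62 → {58, 60, 62, 73, 74, 75}
insert 55 → {55, 58, 60, 62, 73, 74, 75}
dispatch next → 55; now {58, 60, 62, 73, 74, 75}
dispatch next → 58; now {60, 62, 73, 74, 75}
insert 47 → {47, 60, 62, 73, 74, 75}

58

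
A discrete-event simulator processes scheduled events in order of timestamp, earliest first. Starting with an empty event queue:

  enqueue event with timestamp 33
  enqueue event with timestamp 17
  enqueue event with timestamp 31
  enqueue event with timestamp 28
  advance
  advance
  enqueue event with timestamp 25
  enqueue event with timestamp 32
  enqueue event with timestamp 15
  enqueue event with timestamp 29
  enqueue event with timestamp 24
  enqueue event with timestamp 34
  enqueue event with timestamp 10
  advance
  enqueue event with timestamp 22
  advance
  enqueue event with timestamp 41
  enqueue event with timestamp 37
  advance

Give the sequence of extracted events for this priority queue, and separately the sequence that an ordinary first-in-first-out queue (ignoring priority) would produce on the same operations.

insert 33 → {33}
insert 17 → {17, 33}
insert 31 → {17, 31, 33}
insert 28 → {17, 28, 31, 33}
advance → 17; now {28, 31, 33}
advance → 28; now {31, 33}
insert 25 → {25, 31, 33}
insert 32 → {25, 31, 32, 33}
insert 15 → {15, 25, 31, 32, 33}
insert 29 → {15, 25, 29, 31, 32, 33}
insert 24 → {15, 24, 25, 29, 31, 32, 33}
insert 34 → {15, 24, 25, 29, 31, 32, 33, 34}
insert 10 → {10, 15, 24, 25, 29, 31, 32, 33, 34}
advance → 10; now {15, 24, 25, 29, 31, 32, 33, 34}
insert 22 → {15, 22, 24, 25, 29, 31, 32, 33, 34}
advance → 15; now {22, 24, 25, 29, 31, 32, 33, 34}
insert 41 → {22, 24, 25, 29, 31, 32, 33, 34, 41}
insert 37 → {22, 24, 25, 29, 31, 32, 33, 34, 37, 41}
advance → 22; now {24, 25, 29, 31, 32, 33, 34, 37, 41}

priority queue: [17, 28, 10, 15, 22]; FIFO queue: [33, 17, 31, 28, 25]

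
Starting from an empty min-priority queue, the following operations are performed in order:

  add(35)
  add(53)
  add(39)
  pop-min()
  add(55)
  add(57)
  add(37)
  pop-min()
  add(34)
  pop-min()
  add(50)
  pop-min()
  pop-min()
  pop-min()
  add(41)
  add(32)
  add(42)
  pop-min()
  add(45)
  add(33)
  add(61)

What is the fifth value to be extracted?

insert 35 → {35}
insert 53 → {35, 53}
insert 39 → {35, 39, 53}
pop-min → 35; now {39, 53}
insert 55 → {39, 53, 55}
insert 57 → {39, 53, 55, 57}
insert 37 → {37, 39, 53, 55, 57}
pop-min → 37; now {39, 53, 55, 57}
insert 34 → {34, 39, 53, 55, 57}
pop-min → 34; now {39, 53, 55, 57}
insert 50 → {39, 50, 53, 55, 57}
pop-min → 39; now {50, 53, 55, 57}
pop-min → 50; now {53, 55, 57}
pop-min → 53; now {55, 57}
insert 41 → {41, 55, 57}
insert 32 → {32, 41, 55, 57}
insert 42 → {32, 41, 42, 55, 57}
pop-min → 32; now {41, 42, 55, 57}
insert 45 → {41, 42, 45, 55, 57}
insert 33 → {33, 41, 42, 45, 55, 57}
insert 61 → {33, 41, 42, 45, 55, 57, 61}

50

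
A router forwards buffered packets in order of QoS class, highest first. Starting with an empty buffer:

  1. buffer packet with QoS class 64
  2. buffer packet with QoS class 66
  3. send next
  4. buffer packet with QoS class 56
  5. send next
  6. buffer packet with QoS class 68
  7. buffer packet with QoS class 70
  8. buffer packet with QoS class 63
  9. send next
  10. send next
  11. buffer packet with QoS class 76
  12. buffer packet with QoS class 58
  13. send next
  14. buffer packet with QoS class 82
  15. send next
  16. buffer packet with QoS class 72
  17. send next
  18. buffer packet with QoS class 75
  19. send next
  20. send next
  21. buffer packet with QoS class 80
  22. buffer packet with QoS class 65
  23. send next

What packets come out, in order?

insert 64 → {64}
insert 66 → {66, 64}
send next → 66; now {64}
insert 56 → {64, 56}
send next → 64; now {56}
insert 68 → {68, 56}
insert 70 → {70, 68, 56}
insert 63 → {70, 68, 63, 56}
send next → 70; now {68, 63, 56}
send next → 68; now {63, 56}
insert 76 → {76, 63, 56}
insert 58 → {76, 63, 58, 56}
send next → 76; now {63, 58, 56}
insert 82 → {82, 63, 58, 56}
send next → 82; now {63, 58, 56}
insert 72 → {72, 63, 58, 56}
send next → 72; now {63, 58, 56}
insert 75 → {75, 63, 58, 56}
send next → 75; now {63, 58, 56}
send next → 63; now {58, 56}
insert 80 → {80, 58, 56}
insert 65 → {80, 65, 58, 56}
send next → 80; now {65, 58, 56}

[66, 64, 70, 68, 76, 82, 72, 75, 63, 80]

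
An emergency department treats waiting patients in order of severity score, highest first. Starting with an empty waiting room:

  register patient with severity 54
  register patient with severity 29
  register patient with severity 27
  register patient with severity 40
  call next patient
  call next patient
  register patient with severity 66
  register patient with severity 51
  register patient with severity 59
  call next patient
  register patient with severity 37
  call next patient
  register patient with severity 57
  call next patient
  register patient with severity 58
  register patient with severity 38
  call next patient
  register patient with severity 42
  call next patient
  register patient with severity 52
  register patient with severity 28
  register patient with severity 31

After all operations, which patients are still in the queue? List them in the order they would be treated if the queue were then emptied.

52 → 42 → 38 → 37 → 31 → 29 → 28 → 27

insert 54 → {54}
insert 29 → {54, 29}
insert 27 → {54, 29, 27}
insert 40 → {54, 40, 29, 27}
call next patient → 54; now {40, 29, 27}
call next patient → 40; now {29, 27}
insert 66 → {66, 29, 27}
insert 51 → {66, 51, 29, 27}
insert 59 → {66, 59, 51, 29, 27}
call next patient → 66; now {59, 51, 29, 27}
insert 37 → {59, 51, 37, 29, 27}
call next patient → 59; now {51, 37, 29, 27}
insert 57 → {57, 51, 37, 29, 27}
call next patient → 57; now {51, 37, 29, 27}
insert 58 → {58, 51, 37, 29, 27}
insert 38 → {58, 51, 38, 37, 29, 27}
call next patient → 58; now {51, 38, 37, 29, 27}
insert 42 → {51, 42, 38, 37, 29, 27}
call next patient → 51; now {42, 38, 37, 29, 27}
insert 52 → {52, 42, 38, 37, 29, 27}
insert 28 → {52, 42, 38, 37, 29, 28, 27}
insert 31 → {52, 42, 38, 37, 31, 29, 28, 27}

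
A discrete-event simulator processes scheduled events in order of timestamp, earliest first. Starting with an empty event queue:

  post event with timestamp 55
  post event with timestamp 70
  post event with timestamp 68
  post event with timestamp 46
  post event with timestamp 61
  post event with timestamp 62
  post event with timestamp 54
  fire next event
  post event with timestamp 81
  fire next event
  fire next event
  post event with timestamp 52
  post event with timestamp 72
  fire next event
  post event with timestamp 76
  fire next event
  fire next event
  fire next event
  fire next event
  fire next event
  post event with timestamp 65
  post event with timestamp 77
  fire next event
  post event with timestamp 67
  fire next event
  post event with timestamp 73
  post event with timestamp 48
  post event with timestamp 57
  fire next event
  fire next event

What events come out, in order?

insert 55 → {55}
insert 70 → {55, 70}
insert 68 → {55, 68, 70}
insert 46 → {46, 55, 68, 70}
insert 61 → {46, 55, 61, 68, 70}
insert 62 → {46, 55, 61, 62, 68, 70}
insert 54 → {46, 54, 55, 61, 62, 68, 70}
fire next event → 46; now {54, 55, 61, 62, 68, 70}
insert 81 → {54, 55, 61, 62, 68, 70, 81}
fire next event → 54; now {55, 61, 62, 68, 70, 81}
fire next event → 55; now {61, 62, 68, 70, 81}
insert 52 → {52, 61, 62, 68, 70, 81}
insert 72 → {52, 61, 62, 68, 70, 72, 81}
fire next event → 52; now {61, 62, 68, 70, 72, 81}
insert 76 → {61, 62, 68, 70, 72, 76, 81}
fire next event → 61; now {62, 68, 70, 72, 76, 81}
fire next event → 62; now {68, 70, 72, 76, 81}
fire next event → 68; now {70, 72, 76, 81}
fire next event → 70; now {72, 76, 81}
fire next event → 72; now {76, 81}
insert 65 → {65, 76, 81}
insert 77 → {65, 76, 77, 81}
fire next event → 65; now {76, 77, 81}
insert 67 → {67, 76, 77, 81}
fire next event → 67; now {76, 77, 81}
insert 73 → {73, 76, 77, 81}
insert 48 → {48, 73, 76, 77, 81}
insert 57 → {48, 57, 73, 76, 77, 81}
fire next event → 48; now {57, 73, 76, 77, 81}
fire next event → 57; now {73, 76, 77, 81}

46, 54, 55, 52, 61, 62, 68, 70, 72, 65, 67, 48, 57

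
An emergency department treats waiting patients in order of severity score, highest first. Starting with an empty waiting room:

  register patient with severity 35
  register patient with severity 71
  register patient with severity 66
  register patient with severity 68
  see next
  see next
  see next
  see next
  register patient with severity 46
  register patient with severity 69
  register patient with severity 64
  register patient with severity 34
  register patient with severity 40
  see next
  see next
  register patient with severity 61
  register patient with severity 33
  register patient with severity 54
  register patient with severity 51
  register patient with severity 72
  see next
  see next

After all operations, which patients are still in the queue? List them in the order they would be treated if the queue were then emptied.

insert 35 → {35}
insert 71 → {71, 35}
insert 66 → {71, 66, 35}
insert 68 → {71, 68, 66, 35}
see next → 71; now {68, 66, 35}
see next → 68; now {66, 35}
see next → 66; now {35}
see next → 35; now {}
insert 46 → {46}
insert 69 → {69, 46}
insert 64 → {69, 64, 46}
insert 34 → {69, 64, 46, 34}
insert 40 → {69, 64, 46, 40, 34}
see next → 69; now {64, 46, 40, 34}
see next → 64; now {46, 40, 34}
insert 61 → {61, 46, 40, 34}
insert 33 → {61, 46, 40, 34, 33}
insert 54 → {61, 54, 46, 40, 34, 33}
insert 51 → {61, 54, 51, 46, 40, 34, 33}
insert 72 → {72, 61, 54, 51, 46, 40, 34, 33}
see next → 72; now {61, 54, 51, 46, 40, 34, 33}
see next → 61; now {54, 51, 46, 40, 34, 33}

[54, 51, 46, 40, 34, 33]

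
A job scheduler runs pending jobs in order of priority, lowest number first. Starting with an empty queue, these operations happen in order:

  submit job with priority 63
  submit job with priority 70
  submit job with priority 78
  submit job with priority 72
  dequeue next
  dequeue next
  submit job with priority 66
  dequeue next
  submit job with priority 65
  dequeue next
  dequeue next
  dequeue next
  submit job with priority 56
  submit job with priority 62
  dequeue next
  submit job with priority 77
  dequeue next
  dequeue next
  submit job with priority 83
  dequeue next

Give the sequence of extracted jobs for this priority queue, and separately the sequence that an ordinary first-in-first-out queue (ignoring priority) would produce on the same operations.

priority queue: 63 → 70 → 66 → 65 → 72 → 78 → 56 → 62 → 77 → 83; FIFO queue: [63, 70, 78, 72, 66, 65, 56, 62, 77, 83]

insert 63 → {63}
insert 70 → {63, 70}
insert 78 → {63, 70, 78}
insert 72 → {63, 70, 72, 78}
dequeue next → 63; now {70, 72, 78}
dequeue next → 70; now {72, 78}
insert 66 → {66, 72, 78}
dequeue next → 66; now {72, 78}
insert 65 → {65, 72, 78}
dequeue next → 65; now {72, 78}
dequeue next → 72; now {78}
dequeue next → 78; now {}
insert 56 → {56}
insert 62 → {56, 62}
dequeue next → 56; now {62}
insert 77 → {62, 77}
dequeue next → 62; now {77}
dequeue next → 77; now {}
insert 83 → {83}
dequeue next → 83; now {}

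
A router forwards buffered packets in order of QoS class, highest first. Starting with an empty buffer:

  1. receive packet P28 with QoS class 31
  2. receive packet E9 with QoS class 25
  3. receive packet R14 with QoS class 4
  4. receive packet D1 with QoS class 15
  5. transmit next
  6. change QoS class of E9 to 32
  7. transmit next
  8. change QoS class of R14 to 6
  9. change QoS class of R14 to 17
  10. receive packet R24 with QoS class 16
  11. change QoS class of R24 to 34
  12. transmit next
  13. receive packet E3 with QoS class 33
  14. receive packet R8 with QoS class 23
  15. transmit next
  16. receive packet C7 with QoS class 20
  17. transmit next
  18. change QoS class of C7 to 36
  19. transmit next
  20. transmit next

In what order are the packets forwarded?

P28 → E9 → R24 → E3 → R8 → C7 → R14

add P28 (QoS class 31) → {P28:31}
add E9 (QoS class 25) → {P28:31, E9:25}
add R14 (QoS class 4) → {P28:31, E9:25, R14:4}
add D1 (QoS class 15) → {P28:31, E9:25, D1:15, R14:4}
transmit next → P28; now {E9:25, D1:15, R14:4}
update E9 to QoS class 32 → {E9:32, D1:15, R14:4}
transmit next → E9; now {D1:15, R14:4}
update R14 to QoS class 6 → {D1:15, R14:6}
update R14 to QoS class 17 → {R14:17, D1:15}
add R24 (QoS class 16) → {R14:17, R24:16, D1:15}
update R24 to QoS class 34 → {R24:34, R14:17, D1:15}
transmit next → R24; now {R14:17, D1:15}
add E3 (QoS class 33) → {E3:33, R14:17, D1:15}
add R8 (QoS class 23) → {E3:33, R8:23, R14:17, D1:15}
transmit next → E3; now {R8:23, R14:17, D1:15}
add C7 (QoS class 20) → {R8:23, C7:20, R14:17, D1:15}
transmit next → R8; now {C7:20, R14:17, D1:15}
update C7 to QoS class 36 → {C7:36, R14:17, D1:15}
transmit next → C7; now {R14:17, D1:15}
transmit next → R14; now {D1:15}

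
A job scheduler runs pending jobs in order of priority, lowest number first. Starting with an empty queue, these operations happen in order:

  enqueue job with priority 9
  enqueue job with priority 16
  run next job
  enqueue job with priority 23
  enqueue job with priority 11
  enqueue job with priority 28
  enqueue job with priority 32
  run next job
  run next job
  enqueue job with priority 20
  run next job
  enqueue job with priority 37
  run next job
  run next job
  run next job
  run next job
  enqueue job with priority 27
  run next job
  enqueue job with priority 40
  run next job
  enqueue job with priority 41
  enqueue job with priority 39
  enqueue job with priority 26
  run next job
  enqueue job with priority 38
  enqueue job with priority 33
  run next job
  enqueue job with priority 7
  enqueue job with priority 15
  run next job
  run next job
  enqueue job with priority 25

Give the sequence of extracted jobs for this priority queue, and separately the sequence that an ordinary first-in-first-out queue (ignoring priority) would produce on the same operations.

priority queue: [9, 11, 16, 20, 23, 28, 32, 37, 27, 40, 26, 33, 7, 15]; FIFO queue: 9 → 16 → 23 → 11 → 28 → 32 → 20 → 37 → 27 → 40 → 41 → 39 → 26 → 38

insert 9 → {9}
insert 16 → {9, 16}
run next job → 9; now {16}
insert 23 → {16, 23}
insert 11 → {11, 16, 23}
insert 28 → {11, 16, 23, 28}
insert 32 → {11, 16, 23, 28, 32}
run next job → 11; now {16, 23, 28, 32}
run next job → 16; now {23, 28, 32}
insert 20 → {20, 23, 28, 32}
run next job → 20; now {23, 28, 32}
insert 37 → {23, 28, 32, 37}
run next job → 23; now {28, 32, 37}
run next job → 28; now {32, 37}
run next job → 32; now {37}
run next job → 37; now {}
insert 27 → {27}
run next job → 27; now {}
insert 40 → {40}
run next job → 40; now {}
insert 41 → {41}
insert 39 → {39, 41}
insert 26 → {26, 39, 41}
run next job → 26; now {39, 41}
insert 38 → {38, 39, 41}
insert 33 → {33, 38, 39, 41}
run next job → 33; now {38, 39, 41}
insert 7 → {7, 38, 39, 41}
insert 15 → {7, 15, 38, 39, 41}
run next job → 7; now {15, 38, 39, 41}
run next job → 15; now {38, 39, 41}
insert 25 → {25, 38, 39, 41}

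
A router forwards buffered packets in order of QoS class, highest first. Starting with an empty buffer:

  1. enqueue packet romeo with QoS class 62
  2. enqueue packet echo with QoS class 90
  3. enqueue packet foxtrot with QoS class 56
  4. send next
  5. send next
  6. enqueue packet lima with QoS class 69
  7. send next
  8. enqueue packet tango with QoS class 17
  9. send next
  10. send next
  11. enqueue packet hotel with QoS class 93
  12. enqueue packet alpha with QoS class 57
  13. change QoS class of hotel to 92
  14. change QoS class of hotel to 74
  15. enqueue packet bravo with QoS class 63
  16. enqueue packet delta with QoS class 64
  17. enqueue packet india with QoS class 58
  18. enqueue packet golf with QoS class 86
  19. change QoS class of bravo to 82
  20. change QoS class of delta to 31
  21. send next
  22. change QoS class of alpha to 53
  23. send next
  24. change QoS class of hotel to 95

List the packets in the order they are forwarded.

add romeo (QoS class 62) → {romeo:62}
add echo (QoS class 90) → {echo:90, romeo:62}
add foxtrot (QoS class 56) → {echo:90, romeo:62, foxtrot:56}
send next → echo; now {romeo:62, foxtrot:56}
send next → romeo; now {foxtrot:56}
add lima (QoS class 69) → {lima:69, foxtrot:56}
send next → lima; now {foxtrot:56}
add tango (QoS class 17) → {foxtrot:56, tango:17}
send next → foxtrot; now {tango:17}
send next → tango; now {}
add hotel (QoS class 93) → {hotel:93}
add alpha (QoS class 57) → {hotel:93, alpha:57}
update hotel to QoS class 92 → {hotel:92, alpha:57}
update hotel to QoS class 74 → {hotel:74, alpha:57}
add bravo (QoS class 63) → {hotel:74, bravo:63, alpha:57}
add delta (QoS class 64) → {hotel:74, delta:64, bravo:63, alpha:57}
add india (QoS class 58) → {hotel:74, delta:64, bravo:63, india:58, alpha:57}
add golf (QoS class 86) → {golf:86, hotel:74, delta:64, bravo:63, india:58, alpha:57}
update bravo to QoS class 82 → {golf:86, bravo:82, hotel:74, delta:64, india:58, alpha:57}
update delta to QoS class 31 → {golf:86, bravo:82, hotel:74, india:58, alpha:57, delta:31}
send next → golf; now {bravo:82, hotel:74, india:58, alpha:57, delta:31}
update alpha to QoS class 53 → {bravo:82, hotel:74, india:58, alpha:53, delta:31}
send next → bravo; now {hotel:74, india:58, alpha:53, delta:31}
update hotel to QoS class 95 → {hotel:95, india:58, alpha:53, delta:31}

echo → romeo → lima → foxtrot → tango → golf → bravo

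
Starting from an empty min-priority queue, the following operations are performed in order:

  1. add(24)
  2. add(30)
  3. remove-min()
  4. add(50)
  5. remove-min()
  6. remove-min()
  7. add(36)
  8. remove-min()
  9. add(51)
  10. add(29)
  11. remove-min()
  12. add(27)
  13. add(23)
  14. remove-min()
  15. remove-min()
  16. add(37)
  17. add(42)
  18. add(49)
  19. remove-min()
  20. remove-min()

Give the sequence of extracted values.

[24, 30, 50, 36, 29, 23, 27, 37, 42]

insert 24 → {24}
insert 30 → {24, 30}
remove-min → 24; now {30}
insert 50 → {30, 50}
remove-min → 30; now {50}
remove-min → 50; now {}
insert 36 → {36}
remove-min → 36; now {}
insert 51 → {51}
insert 29 → {29, 51}
remove-min → 29; now {51}
insert 27 → {27, 51}
insert 23 → {23, 27, 51}
remove-min → 23; now {27, 51}
remove-min → 27; now {51}
insert 37 → {37, 51}
insert 42 → {37, 42, 51}
insert 49 → {37, 42, 49, 51}
remove-min → 37; now {42, 49, 51}
remove-min → 42; now {49, 51}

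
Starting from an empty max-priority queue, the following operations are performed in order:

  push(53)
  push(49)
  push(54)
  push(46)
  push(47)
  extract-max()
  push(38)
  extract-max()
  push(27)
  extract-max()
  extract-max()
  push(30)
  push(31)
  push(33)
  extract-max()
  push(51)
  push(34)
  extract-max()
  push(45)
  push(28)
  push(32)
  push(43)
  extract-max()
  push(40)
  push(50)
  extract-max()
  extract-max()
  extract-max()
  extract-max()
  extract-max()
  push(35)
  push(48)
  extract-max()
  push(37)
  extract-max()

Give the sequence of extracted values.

insert 53 → {53}
insert 49 → {53, 49}
insert 54 → {54, 53, 49}
insert 46 → {54, 53, 49, 46}
insert 47 → {54, 53, 49, 47, 46}
extract-max → 54; now {53, 49, 47, 46}
insert 38 → {53, 49, 47, 46, 38}
extract-max → 53; now {49, 47, 46, 38}
insert 27 → {49, 47, 46, 38, 27}
extract-max → 49; now {47, 46, 38, 27}
extract-max → 47; now {46, 38, 27}
insert 30 → {46, 38, 30, 27}
insert 31 → {46, 38, 31, 30, 27}
insert 33 → {46, 38, 33, 31, 30, 27}
extract-max → 46; now {38, 33, 31, 30, 27}
insert 51 → {51, 38, 33, 31, 30, 27}
insert 34 → {51, 38, 34, 33, 31, 30, 27}
extract-max → 51; now {38, 34, 33, 31, 30, 27}
insert 45 → {45, 38, 34, 33, 31, 30, 27}
insert 28 → {45, 38, 34, 33, 31, 30, 28, 27}
insert 32 → {45, 38, 34, 33, 32, 31, 30, 28, 27}
insert 43 → {45, 43, 38, 34, 33, 32, 31, 30, 28, 27}
extract-max → 45; now {43, 38, 34, 33, 32, 31, 30, 28, 27}
insert 40 → {43, 40, 38, 34, 33, 32, 31, 30, 28, 27}
insert 50 → {50, 43, 40, 38, 34, 33, 32, 31, 30, 28, 27}
extract-max → 50; now {43, 40, 38, 34, 33, 32, 31, 30, 28, 27}
extract-max → 43; now {40, 38, 34, 33, 32, 31, 30, 28, 27}
extract-max → 40; now {38, 34, 33, 32, 31, 30, 28, 27}
extract-max → 38; now {34, 33, 32, 31, 30, 28, 27}
extract-max → 34; now {33, 32, 31, 30, 28, 27}
insert 35 → {35, 33, 32, 31, 30, 28, 27}
insert 48 → {48, 35, 33, 32, 31, 30, 28, 27}
extract-max → 48; now {35, 33, 32, 31, 30, 28, 27}
insert 37 → {37, 35, 33, 32, 31, 30, 28, 27}
extract-max → 37; now {35, 33, 32, 31, 30, 28, 27}

54 → 53 → 49 → 47 → 46 → 51 → 45 → 50 → 43 → 40 → 38 → 34 → 48 → 37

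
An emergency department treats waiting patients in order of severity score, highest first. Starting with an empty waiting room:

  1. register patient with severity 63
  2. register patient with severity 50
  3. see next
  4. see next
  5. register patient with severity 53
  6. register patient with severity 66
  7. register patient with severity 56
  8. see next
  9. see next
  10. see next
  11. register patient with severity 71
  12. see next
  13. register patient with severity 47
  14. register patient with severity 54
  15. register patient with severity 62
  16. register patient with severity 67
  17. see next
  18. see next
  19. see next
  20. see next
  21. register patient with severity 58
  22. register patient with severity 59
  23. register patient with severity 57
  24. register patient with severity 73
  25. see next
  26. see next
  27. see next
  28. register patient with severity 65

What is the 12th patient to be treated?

insert 63 → {63}
insert 50 → {63, 50}
see next → 63; now {50}
see next → 50; now {}
insert 53 → {53}
insert 66 → {66, 53}
insert 56 → {66, 56, 53}
see next → 66; now {56, 53}
see next → 56; now {53}
see next → 53; now {}
insert 71 → {71}
see next → 71; now {}
insert 47 → {47}
insert 54 → {54, 47}
insert 62 → {62, 54, 47}
insert 67 → {67, 62, 54, 47}
see next → 67; now {62, 54, 47}
see next → 62; now {54, 47}
see next → 54; now {47}
see next → 47; now {}
insert 58 → {58}
insert 59 → {59, 58}
insert 57 → {59, 58, 57}
insert 73 → {73, 59, 58, 57}
see next → 73; now {59, 58, 57}
see next → 59; now {58, 57}
see next → 58; now {57}
insert 65 → {65, 57}

59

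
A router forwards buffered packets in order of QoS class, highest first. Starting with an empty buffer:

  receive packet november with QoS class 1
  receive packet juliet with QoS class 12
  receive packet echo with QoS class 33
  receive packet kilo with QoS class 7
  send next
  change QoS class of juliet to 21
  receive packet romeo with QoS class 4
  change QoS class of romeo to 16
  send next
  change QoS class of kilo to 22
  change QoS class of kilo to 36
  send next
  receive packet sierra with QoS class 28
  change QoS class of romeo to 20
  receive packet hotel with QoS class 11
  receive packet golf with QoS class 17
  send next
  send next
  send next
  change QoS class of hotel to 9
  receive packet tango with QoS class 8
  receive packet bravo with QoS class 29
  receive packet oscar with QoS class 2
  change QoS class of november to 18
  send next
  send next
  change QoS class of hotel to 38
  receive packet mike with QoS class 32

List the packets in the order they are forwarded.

add november (QoS class 1) → {november:1}
add juliet (QoS class 12) → {juliet:12, november:1}
add echo (QoS class 33) → {echo:33, juliet:12, november:1}
add kilo (QoS class 7) → {echo:33, juliet:12, kilo:7, november:1}
send next → echo; now {juliet:12, kilo:7, november:1}
update juliet to QoS class 21 → {juliet:21, kilo:7, november:1}
add romeo (QoS class 4) → {juliet:21, kilo:7, romeo:4, november:1}
update romeo to QoS class 16 → {juliet:21, romeo:16, kilo:7, november:1}
send next → juliet; now {romeo:16, kilo:7, november:1}
update kilo to QoS class 22 → {kilo:22, romeo:16, november:1}
update kilo to QoS class 36 → {kilo:36, romeo:16, november:1}
send next → kilo; now {romeo:16, november:1}
add sierra (QoS class 28) → {sierra:28, romeo:16, november:1}
update romeo to QoS class 20 → {sierra:28, romeo:20, november:1}
add hotel (QoS class 11) → {sierra:28, romeo:20, hotel:11, november:1}
add golf (QoS class 17) → {sierra:28, romeo:20, golf:17, hotel:11, november:1}
send next → sierra; now {romeo:20, golf:17, hotel:11, november:1}
send next → romeo; now {golf:17, hotel:11, november:1}
send next → golf; now {hotel:11, november:1}
update hotel to QoS class 9 → {hotel:9, november:1}
add tango (QoS class 8) → {hotel:9, tango:8, november:1}
add bravo (QoS class 29) → {bravo:29, hotel:9, tango:8, november:1}
add oscar (QoS class 2) → {bravo:29, hotel:9, tango:8, oscar:2, november:1}
update november to QoS class 18 → {bravo:29, november:18, hotel:9, tango:8, oscar:2}
send next → bravo; now {november:18, hotel:9, tango:8, oscar:2}
send next → november; now {hotel:9, tango:8, oscar:2}
update hotel to QoS class 38 → {hotel:38, tango:8, oscar:2}
add mike (QoS class 32) → {hotel:38, mike:32, tango:8, oscar:2}

[echo, juliet, kilo, sierra, romeo, golf, bravo, november]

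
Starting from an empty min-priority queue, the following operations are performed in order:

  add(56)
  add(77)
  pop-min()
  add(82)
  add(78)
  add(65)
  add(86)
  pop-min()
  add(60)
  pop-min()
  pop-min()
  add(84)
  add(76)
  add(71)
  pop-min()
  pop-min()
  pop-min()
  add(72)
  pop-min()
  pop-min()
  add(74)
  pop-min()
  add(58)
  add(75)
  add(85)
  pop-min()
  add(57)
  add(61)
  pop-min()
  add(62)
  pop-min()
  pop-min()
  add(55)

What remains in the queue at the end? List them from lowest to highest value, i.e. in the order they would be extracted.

55 → 75 → 84 → 85 → 86

insert 56 → {56}
insert 77 → {56, 77}
pop-min → 56; now {77}
insert 82 → {77, 82}
insert 78 → {77, 78, 82}
insert 65 → {65, 77, 78, 82}
insert 86 → {65, 77, 78, 82, 86}
pop-min → 65; now {77, 78, 82, 86}
insert 60 → {60, 77, 78, 82, 86}
pop-min → 60; now {77, 78, 82, 86}
pop-min → 77; now {78, 82, 86}
insert 84 → {78, 82, 84, 86}
insert 76 → {76, 78, 82, 84, 86}
insert 71 → {71, 76, 78, 82, 84, 86}
pop-min → 71; now {76, 78, 82, 84, 86}
pop-min → 76; now {78, 82, 84, 86}
pop-min → 78; now {82, 84, 86}
insert 72 → {72, 82, 84, 86}
pop-min → 72; now {82, 84, 86}
pop-min → 82; now {84, 86}
insert 74 → {74, 84, 86}
pop-min → 74; now {84, 86}
insert 58 → {58, 84, 86}
insert 75 → {58, 75, 84, 86}
insert 85 → {58, 75, 84, 85, 86}
pop-min → 58; now {75, 84, 85, 86}
insert 57 → {57, 75, 84, 85, 86}
insert 61 → {57, 61, 75, 84, 85, 86}
pop-min → 57; now {61, 75, 84, 85, 86}
insert 62 → {61, 62, 75, 84, 85, 86}
pop-min → 61; now {62, 75, 84, 85, 86}
pop-min → 62; now {75, 84, 85, 86}
insert 55 → {55, 75, 84, 85, 86}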